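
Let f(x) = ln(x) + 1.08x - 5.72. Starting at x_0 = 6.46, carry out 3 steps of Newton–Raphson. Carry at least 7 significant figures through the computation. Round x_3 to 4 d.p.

4.0103

Newton update: x ← x − f(x)/f'(x).
f'(x) = 1/x + 1.08
x_0 = 6.460000: f = 3.122429, f' = 1.234799 → x_1 = 6.460000 - (3.122429)/(1.234799) = 3.931305
x_1 = 3.931305: f = -0.105219, f' = 1.334368 → x_2 = 3.931305 - (-0.105219)/(1.334368) = 4.010158
x_2 = 4.010158: f = -0.000199, f' = 1.329367 → x_3 = 4.010158 - (-0.000199)/(1.329367) = 4.010307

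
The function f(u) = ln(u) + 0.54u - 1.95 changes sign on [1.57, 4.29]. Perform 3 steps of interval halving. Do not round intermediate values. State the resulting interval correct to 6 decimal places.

[1.910000, 2.250000]

f(1.570000) = -0.651124, f(4.290000) = 1.822887 (opposite signs)
step 1: m = 2.930000, f(m) = 0.707202 > 0 → root in [1.570000, 2.930000]
step 2: m = 2.250000, f(m) = 0.075930 > 0 → root in [1.570000, 2.250000]
step 3: m = 1.910000, f(m) = -0.271497 < 0 → root in [1.910000, 2.250000]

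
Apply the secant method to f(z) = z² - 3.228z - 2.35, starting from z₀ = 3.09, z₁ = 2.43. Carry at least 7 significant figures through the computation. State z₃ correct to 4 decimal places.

3.6543

Secant update: z_(k+1) = z_k − f(z_k)·(z_k − z_(k-1))/(f(z_k) − f(z_(k-1))).
f(z_0) = -2.776420, f(z_1) = -4.289140
z_2 = 2.430000 - (-4.289140)·(2.430000 - 3.090000)/(-4.289140 - (-2.776420)) = 4.301353; f(z_2) = 2.266868
z_3 = 4.301353 - (2.266868)·(4.301353 - 2.430000)/(2.266868 - (-4.289140)) = 3.654296; f(z_3) = -0.792189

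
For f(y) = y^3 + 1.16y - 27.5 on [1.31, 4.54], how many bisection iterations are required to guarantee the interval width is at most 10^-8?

Initial width b − a = 4.54 − 1.31 = 3.230000.
After n steps the width is (b−a)/2^n; need (b−a)/2^n ≤ 10^-8.
So n ≥ log₂(3.230000/10^-8) = log₂(323000000.0000) ≈ 28.2670.
Hence n = 29.

29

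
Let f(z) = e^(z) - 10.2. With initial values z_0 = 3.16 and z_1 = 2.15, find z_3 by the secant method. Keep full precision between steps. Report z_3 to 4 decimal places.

Secant update: z_(k+1) = z_k − f(z_k)·(z_k − z_(k-1))/(f(z_k) − f(z_(k-1))).
f(z_0) = 13.370596, f(z_1) = -1.615142
z_2 = 2.150000 - (-1.615142)·(2.150000 - 3.160000)/(-1.615142 - (13.370596)) = 2.258856; f(z_2) = -0.627864
z_3 = 2.258856 - (-0.627864)·(2.258856 - 2.150000)/(-0.627864 - (-1.615142)) = 2.328084; f(z_3) = 0.058269

2.3281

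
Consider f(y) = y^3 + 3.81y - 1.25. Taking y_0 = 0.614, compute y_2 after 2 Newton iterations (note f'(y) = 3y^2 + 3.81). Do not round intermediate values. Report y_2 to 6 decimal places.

y_0 = 0.614000: f = 1.320816, f' = 4.940988 → y_1 = 0.614000 - (1.320816)/(4.940988) = 0.346682
y_1 = 0.346682: f = 0.112525, f' = 4.170565 → y_2 = 0.346682 - (0.112525)/(4.170565) = 0.319701

0.319701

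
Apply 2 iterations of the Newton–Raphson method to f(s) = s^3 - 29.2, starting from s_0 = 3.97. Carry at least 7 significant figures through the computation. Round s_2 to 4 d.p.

f'(s) = 3s^2
s_0 = 3.970000: f = 33.370773, f' = 47.282700 → s_1 = 3.970000 - (33.370773)/(47.282700) = 3.264229
s_1 = 3.264229: f = 5.580974, f' = 31.965567 → s_2 = 3.264229 - (5.580974)/(31.965567) = 3.089635

3.0896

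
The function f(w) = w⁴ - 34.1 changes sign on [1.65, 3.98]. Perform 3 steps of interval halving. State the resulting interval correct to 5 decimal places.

[2.23250, 2.52375]

f(1.650000) = -26.687994, f(3.980000) = 216.818272 (opposite signs)
step 1: m = 2.815000, f(m) = 28.693342 > 0 → root in [1.650000, 2.815000]
step 2: m = 2.232500, f(m) = -9.259183 < 0 → root in [2.232500, 2.815000]
step 3: m = 2.523750, f(m) = 6.468162 > 0 → root in [2.232500, 2.523750]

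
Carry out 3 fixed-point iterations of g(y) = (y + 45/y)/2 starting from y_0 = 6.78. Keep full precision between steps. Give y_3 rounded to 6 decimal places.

6.708204

y_1 = g(6.780000) = 6.708584
y_2 = g(6.708584) = 6.708204
y_3 = g(6.708204) = 6.708204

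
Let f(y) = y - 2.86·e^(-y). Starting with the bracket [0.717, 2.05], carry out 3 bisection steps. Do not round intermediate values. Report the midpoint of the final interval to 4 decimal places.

f(0.717000) = -0.679294, f(2.050000) = 1.681818 (opposite signs)
step 1: m = 1.383500, f(m) = 0.666499 > 0 → root in [0.717000, 1.383500]
step 2: m = 1.050250, f(m) = 0.049678 > 0 → root in [0.717000, 1.050250]
step 3: m = 0.883625, f(m) = -0.298362 < 0 → root in [0.883625, 1.050250]
Midpoint of [0.883625, 1.050250] = 0.966937

0.9669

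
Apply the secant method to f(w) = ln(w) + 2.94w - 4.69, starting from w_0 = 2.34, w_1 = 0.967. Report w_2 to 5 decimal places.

1.49177

Secant update: w_(k+1) = w_k − f(w_k)·(w_k − w_(k-1))/(f(w_k) − f(w_(k-1))).
f(w_0) = 3.039751, f(w_1) = -1.880577
w_2 = 0.967000 - (-1.880577)·(0.967000 - 2.340000)/(-1.880577 - (3.039751)) = 1.491768; f(w_2) = 0.095761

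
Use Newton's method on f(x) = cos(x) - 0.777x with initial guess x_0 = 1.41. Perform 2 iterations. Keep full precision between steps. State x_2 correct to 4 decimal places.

0.8499

f'(x) = -sin(x) - 0.777
x_0 = 1.410000: f = -0.935466, f' = -1.764100 → x_1 = 1.410000 - (-0.935466)/(-1.764100) = 0.879721
x_1 = 0.879721: f = -0.046177, f' = -1.547561 → x_2 = 0.879721 - (-0.046177)/(-1.547561) = 0.849882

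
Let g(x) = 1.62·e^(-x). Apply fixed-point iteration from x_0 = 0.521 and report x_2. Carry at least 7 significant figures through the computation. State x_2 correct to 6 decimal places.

0.618948

x_1 = g(0.521000) = 0.962161
x_2 = g(0.962161) = 0.618948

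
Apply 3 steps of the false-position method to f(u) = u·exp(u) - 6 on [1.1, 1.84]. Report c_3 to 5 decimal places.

f(1.100000) = -2.695417, f(1.840000) = 5.585630
step 1: c = 1.340864, f(c) = -0.874753 < 0 → new bracket [1.340864, 1.840000]
step 2: c = 1.408449, f(c) = -0.240000 < 0 → new bracket [1.408449, 1.840000]
step 3: c = 1.426227, f(c) = -0.062667 < 0 → new bracket [1.426227, 1.840000]

1.42623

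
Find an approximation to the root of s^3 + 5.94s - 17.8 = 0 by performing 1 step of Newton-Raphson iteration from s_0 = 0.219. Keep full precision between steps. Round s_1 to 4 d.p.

2.9292

f'(s) = 3s^2 + 5.94
s_0 = 0.219000: f = -16.488637, f' = 6.083883 → s_1 = 0.219000 - (-16.488637)/(6.083883) = 2.929216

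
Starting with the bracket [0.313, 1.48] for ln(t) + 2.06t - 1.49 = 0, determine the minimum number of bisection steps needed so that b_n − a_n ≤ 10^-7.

24

Initial width b − a = 1.48 − 0.313 = 1.167000.
After n steps the width is (b−a)/2^n; need (b−a)/2^n ≤ 10^-7.
So n ≥ log₂(1.167000/10^-7) = log₂(11670000.0000) ≈ 23.4763.
Hence n = 24.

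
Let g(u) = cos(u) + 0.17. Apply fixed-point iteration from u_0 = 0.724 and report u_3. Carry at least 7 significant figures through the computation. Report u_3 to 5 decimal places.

0.88338

u_1 = g(0.724000) = 0.919162
u_2 = g(0.919162) = 0.776487
u_3 = g(0.776487) = 0.883380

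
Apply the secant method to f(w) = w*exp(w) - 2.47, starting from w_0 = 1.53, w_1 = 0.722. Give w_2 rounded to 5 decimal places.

0.86446

f(w_0) = 4.595811, f(w_1) = -0.983730
w_2 = 0.722000 - (-0.983730)·(0.722000 - 1.530000)/(-0.983730 - (4.595811)) = 0.864459; f(w_2) = -0.418017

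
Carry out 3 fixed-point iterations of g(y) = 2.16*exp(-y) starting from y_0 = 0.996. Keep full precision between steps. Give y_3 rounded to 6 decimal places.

y_1 = g(0.996000) = 0.797804
y_2 = g(0.797804) = 0.972684
y_3 = g(0.972684) = 0.816625

0.816625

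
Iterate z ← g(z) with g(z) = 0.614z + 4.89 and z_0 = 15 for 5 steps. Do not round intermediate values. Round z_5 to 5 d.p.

z_1 = g(15.000000) = 14.100000
z_2 = g(14.100000) = 13.547400
z_3 = g(13.547400) = 13.208104
z_4 = g(13.208104) = 12.999776
z_5 = g(12.999776) = 12.871862

12.87186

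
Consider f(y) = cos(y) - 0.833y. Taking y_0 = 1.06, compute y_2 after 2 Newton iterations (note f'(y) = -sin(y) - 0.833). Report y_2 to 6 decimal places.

y_0 = 1.060000: f = -0.394108, f' = -1.705355 → y_1 = 1.060000 - (-0.394108)/(-1.705355) = 0.828900
y_1 = 0.828900: f = -0.014786, f' = -1.570188 → y_2 = 0.828900 - (-0.014786)/(-1.570188) = 0.819483

0.819483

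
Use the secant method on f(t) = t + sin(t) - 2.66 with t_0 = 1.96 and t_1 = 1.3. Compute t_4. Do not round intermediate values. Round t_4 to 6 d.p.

1.664065

f(t_0) = 0.225212, f(t_1) = -0.396442
t_2 = 1.300000 - (-0.396442)·(1.300000 - 1.960000)/(-0.396442 - (0.225212)) = 1.720896; f(t_2) = 0.049652
t_3 = 1.720896 - (0.049652)·(1.720896 - 1.300000)/(0.049652 - (-0.396442)) = 1.674049; f(t_3) = 0.008723
t_4 = 1.674049 - (0.008723)·(1.674049 - 1.720896)/(0.008723 - (0.049652)) = 1.664065; f(t_4) = -0.000282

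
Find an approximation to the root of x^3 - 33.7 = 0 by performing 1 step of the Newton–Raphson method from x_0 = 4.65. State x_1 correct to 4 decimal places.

f'(x) = 3x^2
x_0 = 4.650000: f = 66.844625, f' = 64.867500 → x_1 = 4.650000 - (66.844625)/(64.867500) = 3.619521

3.6195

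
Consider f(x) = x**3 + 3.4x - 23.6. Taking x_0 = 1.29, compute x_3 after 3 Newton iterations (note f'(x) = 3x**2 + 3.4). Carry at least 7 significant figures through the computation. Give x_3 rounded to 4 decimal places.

2.4863

x_0 = 1.290000: f = -17.067311, f' = 8.392300 → x_1 = 1.290000 - (-17.067311)/(8.392300) = 3.323687
x_1 = 3.323687: f = 24.416956, f' = 36.540685 → x_2 = 3.323687 - (24.416956)/(36.540685) = 2.655474
x_2 = 2.655474: f = 4.153800, f' = 24.554628 → x_3 = 2.655474 - (4.153800)/(24.554628) = 2.486308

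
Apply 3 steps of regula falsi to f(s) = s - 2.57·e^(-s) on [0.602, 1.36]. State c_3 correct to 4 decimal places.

f(0.602000) = -0.805628, f(1.360000) = 0.700382
step 1: c = 1.007486, f(c) = 0.069087 > 0 → new bracket [0.602000, 1.007486]
step 2: c = 0.975460, f(c) = 0.006521 > 0 → new bracket [0.602000, 0.975460]
step 3: c = 0.972461, f(c) = 0.000613 > 0 → new bracket [0.602000, 0.972461]

0.9725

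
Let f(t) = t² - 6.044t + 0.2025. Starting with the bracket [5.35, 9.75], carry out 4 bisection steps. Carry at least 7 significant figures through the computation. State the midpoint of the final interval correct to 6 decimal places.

f(5.350000) = -3.510400, f(9.750000) = 36.336000 (opposite signs)
step 1: m = 7.550000, f(m) = 11.572800 > 0 → root in [5.350000, 7.550000]
step 2: m = 6.450000, f(m) = 2.821200 > 0 → root in [5.350000, 6.450000]
step 3: m = 5.900000, f(m) = -0.647100 < 0 → root in [5.900000, 6.450000]
step 4: m = 6.175000, f(m) = 1.011425 > 0 → root in [5.900000, 6.175000]
Midpoint of [5.900000, 6.175000] = 6.037500

6.037500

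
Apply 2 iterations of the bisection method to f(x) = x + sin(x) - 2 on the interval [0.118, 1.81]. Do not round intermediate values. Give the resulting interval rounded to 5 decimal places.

[0.96400, 1.38700]

f(0.118000) = -1.764274, f(1.810000) = 0.781527 (opposite signs)
step 1: m = 0.964000, f(m) = -0.214521 < 0 → root in [0.964000, 1.810000]
step 2: m = 1.387000, f(m) = 0.370157 > 0 → root in [0.964000, 1.387000]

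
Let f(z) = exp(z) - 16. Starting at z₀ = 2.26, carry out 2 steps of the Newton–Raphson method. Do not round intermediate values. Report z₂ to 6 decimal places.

2.784296

Newton update: z ← z − f(z)/f'(z).
f'(z) = exp(z)
z_0 = 2.260000: f = -6.416911, f' = 9.583089 → z_1 = 2.260000 - (-6.416911)/(9.583089) = 2.929608
z_1 = 2.929608: f = 2.720286, f' = 18.720286 → z_2 = 2.929608 - (2.720286)/(18.720286) = 2.784296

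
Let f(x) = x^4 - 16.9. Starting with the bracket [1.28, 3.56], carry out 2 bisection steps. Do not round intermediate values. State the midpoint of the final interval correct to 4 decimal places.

f(1.280000) = -14.215645, f(3.560000) = 143.720137 (opposite signs)
step 1: m = 2.420000, f(m) = 17.397421 > 0 → root in [1.280000, 2.420000]
step 2: m = 1.850000, f(m) = -5.186494 < 0 → root in [1.850000, 2.420000]
Midpoint of [1.850000, 2.420000] = 2.135000

2.1350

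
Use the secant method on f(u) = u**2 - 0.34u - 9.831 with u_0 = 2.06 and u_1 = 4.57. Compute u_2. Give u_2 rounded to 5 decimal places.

Secant update: u_(k+1) = u_k − f(u_k)·(u_k − u_(k-1))/(f(u_k) − f(u_(k-1))).
f(u_0) = -6.287800, f(u_1) = 9.500100
u_2 = 4.570000 - (9.500100)·(4.570000 - 2.060000)/(9.500100 - (-6.287800)) = 3.059650; f(u_2) = -1.509821

3.05965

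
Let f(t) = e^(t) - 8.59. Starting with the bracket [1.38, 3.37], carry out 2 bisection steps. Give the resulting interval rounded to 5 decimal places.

[1.87750, 2.37500]

f(1.380000) = -4.615098, f(3.370000) = 20.488527 (opposite signs)
step 1: m = 2.375000, f(m) = 2.161013 > 0 → root in [1.380000, 2.375000]
step 2: m = 1.877500, f(m) = -2.052858 < 0 → root in [1.877500, 2.375000]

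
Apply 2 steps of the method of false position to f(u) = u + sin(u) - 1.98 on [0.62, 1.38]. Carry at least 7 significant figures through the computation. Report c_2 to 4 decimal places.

1.0967

False-position update: c = (a·f(b) − b·f(a))/(f(b) − f(a)); replace the endpoint whose sign matches f(c).
f(0.620000) = -0.778965, f(1.380000) = 0.381854
step 1: c = 1.129996, f(c) = 0.054407 > 0 → new bracket [0.620000, 1.129996]
step 2: c = 1.096701, f(c) = 0.006407 > 0 → new bracket [0.620000, 1.096701]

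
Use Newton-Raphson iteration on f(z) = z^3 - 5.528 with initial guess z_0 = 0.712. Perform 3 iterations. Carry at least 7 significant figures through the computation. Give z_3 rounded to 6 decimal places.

2.126245

f'(z) = 3z^2
z_0 = 0.712000: f = -5.167056, f' = 1.520832 → z_1 = 0.712000 - (-5.167056)/(1.520832) = 4.109519
z_1 = 4.109519: f = 63.874167, f' = 50.664443 → z_2 = 4.109519 - (63.874167)/(50.664443) = 2.848789
z_2 = 2.848789: f = 17.591641, f' = 24.346805 → z_3 = 2.848789 - (17.591641)/(24.346805) = 2.126245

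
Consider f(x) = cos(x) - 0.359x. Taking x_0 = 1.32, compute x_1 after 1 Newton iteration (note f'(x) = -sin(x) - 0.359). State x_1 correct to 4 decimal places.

1.1500

x_0 = 1.320000: f = -0.225705, f' = -1.327715 → x_1 = 1.320000 - (-0.225705)/(-1.327715) = 1.150005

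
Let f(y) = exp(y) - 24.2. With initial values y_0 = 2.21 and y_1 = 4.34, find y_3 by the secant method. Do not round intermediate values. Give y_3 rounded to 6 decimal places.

f(y_0) = -15.084284, f(y_1) = 52.507539
y_2 = 4.340000 - (52.507539)·(4.340000 - 2.210000)/(52.507539 - (-15.084284)) = 2.685346; f(y_2) = -9.536721
y_3 = 2.685346 - (-9.536721)·(2.685346 - 4.340000)/(-9.536721 - (52.507539)) = 2.939680; f(y_3) = -5.290198

2.939680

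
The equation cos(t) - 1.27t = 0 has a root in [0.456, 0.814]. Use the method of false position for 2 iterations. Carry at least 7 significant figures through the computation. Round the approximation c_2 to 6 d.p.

f(0.456000) = 0.318701, f(0.814000) = -0.347184
step 1: c = 0.627343, f(c) = 0.012864 > 0 → new bracket [0.627343, 0.814000]
step 2: c = 0.634012, f(c) = 0.000462 > 0 → new bracket [0.634012, 0.814000]

0.634012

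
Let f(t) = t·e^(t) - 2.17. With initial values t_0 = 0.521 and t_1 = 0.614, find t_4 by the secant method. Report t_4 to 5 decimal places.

0.88901

f(t_0) = -1.292787, f(t_1) = -1.035446
t_2 = 0.614000 - (-1.035446)·(0.614000 - 0.521000)/(-1.035446 - (-1.292787)) = 0.988198; f(t_2) = 0.484685
t_3 = 0.988198 - (0.484685)·(0.988198 - 0.614000)/(0.484685 - (-1.035446)) = 0.868887; f(t_3) = -0.098350
t_4 = 0.868887 - (-0.098350)·(0.868887 - 0.988198)/(-0.098350 - (0.484685)) = 0.889013; f(t_4) = -0.007272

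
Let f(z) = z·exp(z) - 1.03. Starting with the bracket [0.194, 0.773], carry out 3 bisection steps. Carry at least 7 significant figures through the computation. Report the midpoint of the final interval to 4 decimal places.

f(0.194000) = -0.794465, f(0.773000) = 0.644515 (opposite signs)
step 1: m = 0.483500, f(m) = -0.245888 < 0 → root in [0.483500, 0.773000]
step 2: m = 0.628250, f(m) = 0.147546 > 0 → root in [0.483500, 0.628250]
step 3: m = 0.555875, f(m) = -0.060851 < 0 → root in [0.555875, 0.628250]
Midpoint of [0.555875, 0.628250] = 0.592062

0.5921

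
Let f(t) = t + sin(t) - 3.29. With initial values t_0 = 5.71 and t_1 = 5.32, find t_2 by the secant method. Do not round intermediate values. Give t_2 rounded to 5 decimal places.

Secant update: t_(k+1) = t_k − f(t_k)·(t_k − t_(k-1))/(f(t_k) − f(t_(k-1))).
f(t_0) = 1.877689, f(t_1) = 1.208986
t_2 = 5.320000 - (1.208986)·(5.320000 - 5.710000)/(1.208986 - (1.877689)) = 4.614897; f(t_2) = 0.329646

4.61490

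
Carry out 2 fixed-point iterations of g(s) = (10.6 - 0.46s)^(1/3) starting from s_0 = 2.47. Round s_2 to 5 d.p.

2.12731

s_1 = g(2.470000) = 2.115218
s_2 = g(2.115218) = 2.127308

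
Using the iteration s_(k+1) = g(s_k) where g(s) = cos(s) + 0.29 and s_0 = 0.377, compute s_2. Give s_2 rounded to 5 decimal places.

s_1 = g(0.377000) = 1.219773
s_2 = g(1.219773) = 0.633859

0.63386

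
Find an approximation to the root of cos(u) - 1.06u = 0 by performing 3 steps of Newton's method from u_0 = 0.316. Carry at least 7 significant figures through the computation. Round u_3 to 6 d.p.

f'(u) = -sin(u) - 1.06
u_0 = 0.316000: f = 0.615526, f' = -1.370767 → u_1 = 0.316000 - (0.615526)/(-1.370767) = 0.765038
u_1 = 0.765038: f = -0.089584, f' = -1.752564 → u_2 = 0.765038 - (-0.089584)/(-1.752564) = 0.713922
u_2 = 0.713922: f = -0.000958, f' = -1.714803 → u_3 = 0.713922 - (-0.000958)/(-1.714803) = 0.713363

0.713363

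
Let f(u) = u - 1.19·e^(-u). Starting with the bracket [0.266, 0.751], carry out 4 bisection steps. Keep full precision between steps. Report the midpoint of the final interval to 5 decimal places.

0.64491

f(0.266000) = -0.646063, f(0.751000) = 0.189446 (opposite signs)
step 1: m = 0.508500, f(m) = -0.207162 < 0 → root in [0.508500, 0.751000]
step 2: m = 0.629750, f(m) = -0.004193 < 0 → root in [0.629750, 0.751000]
step 3: m = 0.690375, f(m) = 0.093723 > 0 → root in [0.629750, 0.690375]
step 4: m = 0.660062, f(m) = 0.045048 > 0 → root in [0.629750, 0.660062]
Midpoint of [0.629750, 0.660062] = 0.644906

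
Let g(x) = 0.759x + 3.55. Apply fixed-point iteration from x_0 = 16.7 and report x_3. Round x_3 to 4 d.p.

15.5915

x_1 = g(16.700000) = 16.225300
x_2 = g(16.225300) = 15.865003
x_3 = g(15.865003) = 15.591537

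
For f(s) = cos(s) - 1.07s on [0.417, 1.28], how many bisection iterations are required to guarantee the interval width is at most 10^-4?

Initial width b − a = 1.28 − 0.417 = 0.863000.
After n steps the width is (b−a)/2^n; need (b−a)/2^n ≤ 10^-4.
So n ≥ log₂(0.863000/10^-4) = log₂(8630.0000) ≈ 13.0751.
Hence n = 14.

14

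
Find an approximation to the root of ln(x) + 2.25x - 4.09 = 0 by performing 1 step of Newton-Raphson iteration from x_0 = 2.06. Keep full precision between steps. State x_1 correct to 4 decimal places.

1.5966

f'(x) = 1/x + 2.25
x_0 = 2.060000: f = 1.267706, f' = 2.735437 → x_1 = 2.060000 - (1.267706)/(2.735437) = 1.596562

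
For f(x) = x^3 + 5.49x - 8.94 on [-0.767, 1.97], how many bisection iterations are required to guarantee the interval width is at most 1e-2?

9

Initial width b − a = 1.97 − -0.767 = 2.737000.
After n steps the width is (b−a)/2^n; need (b−a)/2^n ≤ 1e-2.
So n ≥ log₂(2.737000/1e-2) = log₂(273.7000) ≈ 8.0965.
Hence n = 9.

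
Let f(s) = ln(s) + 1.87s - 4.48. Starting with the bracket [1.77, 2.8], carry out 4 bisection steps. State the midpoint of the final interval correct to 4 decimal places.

1.9953

f(1.770000) = -0.599120, f(2.800000) = 1.785619 (opposite signs)
step 1: m = 2.285000, f(m) = 0.619316 > 0 → root in [1.770000, 2.285000]
step 2: m = 2.027500, f(m) = 0.018229 > 0 → root in [1.770000, 2.027500]
step 3: m = 1.898750, f(m) = -0.288142 < 0 → root in [1.898750, 2.027500]
step 4: m = 1.963125, f(m) = -0.134419 < 0 → root in [1.963125, 2.027500]
Midpoint of [1.963125, 2.027500] = 1.995312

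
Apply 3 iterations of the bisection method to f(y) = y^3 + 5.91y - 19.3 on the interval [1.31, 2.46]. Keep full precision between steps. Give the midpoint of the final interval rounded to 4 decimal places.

1.9569

f(1.310000) = -9.309809, f(2.460000) = 10.125536 (opposite signs)
step 1: m = 1.885000, f(m) = -1.461821 < 0 → root in [1.885000, 2.460000]
step 2: m = 2.172500, f(m) = 3.793145 > 0 → root in [1.885000, 2.172500]
step 3: m = 2.028750, f(m) = 1.039896 > 0 → root in [1.885000, 2.028750]
Midpoint of [1.885000, 2.028750] = 1.956875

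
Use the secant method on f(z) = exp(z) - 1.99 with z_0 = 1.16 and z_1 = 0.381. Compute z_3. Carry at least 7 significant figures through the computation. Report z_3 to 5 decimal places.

0.69952

Secant update: z_(k+1) = z_k − f(z_k)·(z_k − z_(k-1))/(f(z_k) − f(z_(k-1))).
f(z_0) = 1.199933, f(z_1) = -0.526252
z_2 = 0.381000 - (-0.526252)·(0.381000 - 1.160000)/(-0.526252 - (1.199933)) = 0.618489; f(z_2) = -0.133878
z_3 = 0.618489 - (-0.133878)·(0.618489 - 0.381000)/(-0.133878 - (-0.526252)) = 0.699521; f(z_3) = 0.022788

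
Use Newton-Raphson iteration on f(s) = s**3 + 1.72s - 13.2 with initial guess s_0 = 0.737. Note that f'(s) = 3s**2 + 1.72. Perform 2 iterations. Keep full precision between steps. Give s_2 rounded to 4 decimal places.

2.9419

Newton update: s ← s − f(s)/f'(s).
s_0 = 0.737000: f = -11.532044, f' = 3.349507 → s_1 = 0.737000 - (-11.532044)/(3.349507) = 4.179908
s_1 = 4.179908: f = 67.019251, f' = 54.134893 → s_2 = 4.179908 - (67.019251)/(54.134893) = 2.941903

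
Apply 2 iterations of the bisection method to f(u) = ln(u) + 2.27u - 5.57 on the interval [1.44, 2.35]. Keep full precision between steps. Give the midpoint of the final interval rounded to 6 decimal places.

f(1.440000) = -1.936557, f(2.350000) = 0.618915 (opposite signs)
step 1: m = 1.895000, f(m) = -0.629131 < 0 → root in [1.895000, 2.350000]
step 2: m = 2.122500, f(m) = 0.000670 > 0 → root in [1.895000, 2.122500]
Midpoint of [1.895000, 2.122500] = 2.008750

2.008750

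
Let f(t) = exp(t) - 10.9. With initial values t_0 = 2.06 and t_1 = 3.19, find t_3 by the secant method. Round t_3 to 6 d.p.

Secant update: t_(k+1) = t_k − f(t_k)·(t_k − t_(k-1))/(f(t_k) − f(t_(k-1))).
f(t_0) = -3.054030, f(t_1) = 13.388427
t_2 = 3.190000 - (13.388427)·(3.190000 - 2.060000)/(13.388427 - (-3.054030)) = 2.269887; f(t_2) = -1.221695
t_3 = 2.269887 - (-1.221695)·(2.269887 - 3.190000)/(-1.221695 - (13.388427)) = 2.346826; f(t_3) = -0.447654

2.346826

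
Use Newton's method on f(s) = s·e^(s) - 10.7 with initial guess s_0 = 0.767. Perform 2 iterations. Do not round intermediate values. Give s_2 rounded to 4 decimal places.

2.4975

f'(s) = (s + 1)·e^(s)
s_0 = 0.767000: f = -9.048421, f' = 3.804875 → s_1 = 0.767000 - (-9.048421)/(3.804875) = 3.145113
s_1 = 3.145113: f = 62.336712, f' = 96.259001 → s_2 = 3.145113 - (62.336712)/(96.259001) = 2.497519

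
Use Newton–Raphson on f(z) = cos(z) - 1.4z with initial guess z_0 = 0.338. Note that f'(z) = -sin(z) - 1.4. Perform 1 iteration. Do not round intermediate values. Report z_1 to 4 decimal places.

0.6096

z_0 = 0.338000: f = 0.470220, f' = -1.731601 → z_1 = 0.338000 - (0.470220)/(-1.731601) = 0.609552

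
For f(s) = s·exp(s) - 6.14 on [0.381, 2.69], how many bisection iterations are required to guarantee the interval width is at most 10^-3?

Initial width b − a = 2.69 − 0.381 = 2.309000.
After n steps the width is (b−a)/2^n; need (b−a)/2^n ≤ 10^-3.
So n ≥ log₂(2.309000/10^-3) = log₂(2309.0000) ≈ 11.1731.
Hence n = 12.

12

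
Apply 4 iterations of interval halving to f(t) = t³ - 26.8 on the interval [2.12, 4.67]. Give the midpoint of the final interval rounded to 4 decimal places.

f(2.120000) = -17.271872, f(4.670000) = 75.047563 (opposite signs)
step 1: m = 3.395000, f(m) = 12.330855 > 0 → root in [2.120000, 3.395000]
step 2: m = 2.757500, f(m) = -5.832504 < 0 → root in [2.757500, 3.395000]
step 3: m = 3.076250, f(m) = 2.311520 > 0 → root in [2.757500, 3.076250]
step 4: m = 2.916875, f(m) = -1.982761 < 0 → root in [2.916875, 3.076250]
Midpoint of [2.916875, 3.076250] = 2.996563

2.9966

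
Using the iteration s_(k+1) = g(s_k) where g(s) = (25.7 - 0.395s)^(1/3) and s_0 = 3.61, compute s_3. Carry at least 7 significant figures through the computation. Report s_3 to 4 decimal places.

s_1 = g(3.610000) = 2.895437
s_2 = g(2.895437) = 2.906616
s_3 = g(2.906616) = 2.906442

2.9064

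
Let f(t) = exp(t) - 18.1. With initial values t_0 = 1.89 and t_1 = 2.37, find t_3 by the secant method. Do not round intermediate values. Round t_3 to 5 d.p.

2.80376

Secant update: t_(k+1) = t_k − f(t_k)·(t_k − t_(k-1))/(f(t_k) − f(t_(k-1))).
f(t_0) = -11.480631, f(t_1) = -7.402608
t_2 = 2.370000 - (-7.402608)·(2.370000 - 1.890000)/(-7.402608 - (-11.480631)) = 3.241317; f(t_2) = 7.467374
t_3 = 3.241317 - (7.467374)·(3.241317 - 2.370000)/(7.467374 - (-7.402608)) = 2.803761; f(t_3) = -1.593388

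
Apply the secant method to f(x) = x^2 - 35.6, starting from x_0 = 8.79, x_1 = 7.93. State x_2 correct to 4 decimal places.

f(x_0) = 41.664100, f(x_1) = 27.284900
x_2 = 7.930000 - (27.284900)·(7.930000 - 8.790000)/(27.284900 - (41.664100)) = 6.298128; f(x_2) = 4.066416

6.2981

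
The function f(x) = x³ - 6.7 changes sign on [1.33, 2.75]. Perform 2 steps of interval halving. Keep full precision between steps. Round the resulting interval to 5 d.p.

f(1.330000) = -4.347363, f(2.750000) = 14.096875 (opposite signs)
step 1: m = 2.040000, f(m) = 1.789664 > 0 → root in [1.330000, 2.040000]
step 2: m = 1.685000, f(m) = -1.915906 < 0 → root in [1.685000, 2.040000]

[1.68500, 2.04000]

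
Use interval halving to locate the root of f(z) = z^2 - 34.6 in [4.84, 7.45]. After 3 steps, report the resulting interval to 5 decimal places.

f(4.840000) = -11.174400, f(7.450000) = 20.902500 (opposite signs)
step 1: m = 6.145000, f(m) = 3.161025 > 0 → root in [4.840000, 6.145000]
step 2: m = 5.492500, f(m) = -4.432444 < 0 → root in [5.492500, 6.145000]
step 3: m = 5.818750, f(m) = -0.742148 < 0 → root in [5.818750, 6.145000]

[5.81875, 6.14500]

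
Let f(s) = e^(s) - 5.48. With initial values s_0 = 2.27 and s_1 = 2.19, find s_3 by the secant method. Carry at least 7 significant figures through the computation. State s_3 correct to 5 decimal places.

1.72705

f(s_0) = 4.199401, f(s_1) = 3.455213
s_2 = 2.190000 - (3.455213)·(2.190000 - 2.270000)/(3.455213 - (4.199401)) = 1.818565; f(s_2) = 0.683011
s_3 = 1.818565 - (0.683011)·(1.818565 - 2.190000)/(0.683011 - (3.455213)) = 1.727052; f(s_3) = 0.144050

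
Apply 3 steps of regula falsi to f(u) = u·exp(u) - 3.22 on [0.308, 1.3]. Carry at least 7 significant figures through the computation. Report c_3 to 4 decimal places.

1.0833

f(0.308000) = -2.800904, f(1.300000) = 1.550086
step 1: c = 0.946590, f(c) = -0.780727 < 0 → new bracket [0.946590, 1.300000]
step 2: c = 1.064968, f(c) = -0.130800 < 0 → new bracket [1.064968, 1.300000]
step 3: c = 1.083257, f(c) = -0.019749 < 0 → new bracket [1.083257, 1.300000]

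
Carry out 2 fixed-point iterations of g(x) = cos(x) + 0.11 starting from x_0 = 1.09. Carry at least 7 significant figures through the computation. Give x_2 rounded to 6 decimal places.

0.950557

x_1 = g(1.090000) = 0.572485
x_2 = g(0.572485) = 0.950557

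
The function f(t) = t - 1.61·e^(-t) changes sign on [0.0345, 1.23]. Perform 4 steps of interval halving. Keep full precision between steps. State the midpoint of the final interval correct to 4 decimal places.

f(0.034500) = -1.520902, f(1.230000) = 0.759409 (opposite signs)
step 1: m = 0.632250, f(m) = -0.223296 < 0 → root in [0.632250, 1.230000]
step 2: m = 0.931125, f(m) = 0.296608 > 0 → root in [0.632250, 0.931125]
step 3: m = 0.781687, f(m) = 0.044898 > 0 → root in [0.632250, 0.781687]
step 4: m = 0.706969, f(m) = -0.086981 < 0 → root in [0.706969, 0.781687]
Midpoint of [0.706969, 0.781687] = 0.744328

0.7443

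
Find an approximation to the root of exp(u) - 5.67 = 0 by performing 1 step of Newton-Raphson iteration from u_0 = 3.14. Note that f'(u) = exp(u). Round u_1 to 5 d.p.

u_0 = 3.140000: f = 17.433867, f' = 23.103867 → u_1 = 3.140000 - (17.433867)/(23.103867) = 2.385413

2.38541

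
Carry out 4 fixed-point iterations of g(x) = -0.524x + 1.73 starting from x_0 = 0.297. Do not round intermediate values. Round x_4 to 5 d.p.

x_1 = g(0.297000) = 1.574372
x_2 = g(1.574372) = 0.905029
x_3 = g(0.905029) = 1.255765
x_4 = g(1.255765) = 1.071979

1.07198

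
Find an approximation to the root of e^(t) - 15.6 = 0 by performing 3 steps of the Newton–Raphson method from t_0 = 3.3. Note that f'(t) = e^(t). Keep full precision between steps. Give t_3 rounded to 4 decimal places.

t_0 = 3.300000: f = 11.512639, f' = 27.112639 → t_1 = 3.300000 - (11.512639)/(27.112639) = 2.875377
t_1 = 2.875377: f = 2.132115, f' = 17.732115 → t_2 = 2.875377 - (2.132115)/(17.732115) = 2.755137
t_2 = 2.755137: f = 0.123196, f' = 15.723196 → t_3 = 2.755137 - (0.123196)/(15.723196) = 2.747302

2.7473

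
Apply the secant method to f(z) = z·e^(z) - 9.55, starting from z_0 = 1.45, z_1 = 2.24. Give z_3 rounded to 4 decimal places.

Secant update: z_(k+1) = z_k − f(z_k)·(z_k − z_(k-1))/(f(z_k) − f(z_(k-1))).
f(z_0) = -3.368484, f(z_1) = 11.491062
z_2 = 2.240000 - (11.491062)·(2.240000 - 1.450000)/(11.491062 - (-3.368484)) = 1.629084; f(z_2) = -1.242976
z_3 = 1.629084 - (-1.242976)·(1.629084 - 2.240000)/(-1.242976 - (11.491062)) = 1.688716; f(z_3) = -0.409786

1.6887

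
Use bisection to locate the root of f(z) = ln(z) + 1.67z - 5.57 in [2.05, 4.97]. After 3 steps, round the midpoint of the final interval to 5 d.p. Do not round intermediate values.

f(2.050000) = -1.428660, f(4.970000) = 4.333320 (opposite signs)
step 1: m = 3.510000, f(m) = 1.547316 > 0 → root in [2.050000, 3.510000]
step 2: m = 2.780000, f(m) = 0.095051 > 0 → root in [2.050000, 2.780000]
step 3: m = 2.415000, f(m) = -0.655251 < 0 → root in [2.415000, 2.780000]
Midpoint of [2.415000, 2.780000] = 2.597500

2.59750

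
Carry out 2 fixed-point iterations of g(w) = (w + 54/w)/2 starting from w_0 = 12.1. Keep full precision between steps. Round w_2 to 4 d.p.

w_1 = g(12.100000) = 8.281405
w_2 = g(8.281405) = 7.401019

7.4010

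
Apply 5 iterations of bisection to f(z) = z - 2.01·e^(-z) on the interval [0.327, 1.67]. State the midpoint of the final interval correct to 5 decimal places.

f(0.327000) = -1.122378, f(1.670000) = 1.291623 (opposite signs)
step 1: m = 0.998500, f(m) = 0.257952 > 0 → root in [0.327000, 0.998500]
step 2: m = 0.662750, f(m) = -0.373268 < 0 → root in [0.662750, 0.998500]
step 3: m = 0.830625, f(m) = -0.045286 < 0 → root in [0.830625, 0.998500]
step 4: m = 0.914562, f(m) = 0.109172 > 0 → root in [0.830625, 0.914562]
step 5: m = 0.872594, f(m) = 0.032682 > 0 → root in [0.830625, 0.872594]
Midpoint of [0.830625, 0.872594] = 0.851609

0.85161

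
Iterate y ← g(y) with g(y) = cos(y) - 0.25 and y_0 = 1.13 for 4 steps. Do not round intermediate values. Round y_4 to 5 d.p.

0.63129

y_1 = g(1.130000) = 0.176660
y_2 = g(0.176660) = 0.734436
y_3 = g(0.734436) = 0.492209
y_4 = g(0.492209) = 0.631291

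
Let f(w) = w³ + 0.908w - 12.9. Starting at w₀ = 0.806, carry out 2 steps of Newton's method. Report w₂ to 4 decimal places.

3.3920

f'(w) = 3w² + 0.908
w_0 = 0.806000: f = -11.644545, f' = 2.856908 → w_1 = 0.806000 - (-11.644545)/(2.856908) = 4.881926
w_1 = 4.881926: f = 107.884709, f' = 72.407602 → w_2 = 4.881926 - (107.884709)/(72.407602) = 3.391962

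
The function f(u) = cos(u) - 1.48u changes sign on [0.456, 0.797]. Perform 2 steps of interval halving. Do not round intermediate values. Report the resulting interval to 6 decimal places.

[0.541250, 0.626500]

f(0.456000) = 0.222941, f(0.797000) = -0.480704 (opposite signs)
step 1: m = 0.626500, f(m) = -0.117135 < 0 → root in [0.456000, 0.626500]
step 2: m = 0.541250, f(m) = 0.056015 > 0 → root in [0.541250, 0.626500]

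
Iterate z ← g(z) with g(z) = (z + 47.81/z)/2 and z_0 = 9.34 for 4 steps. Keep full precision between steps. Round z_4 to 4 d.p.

6.9145

z_1 = g(9.340000) = 7.229422
z_2 = g(7.229422) = 6.921338
z_3 = g(6.921338) = 6.914481
z_4 = g(6.914481) = 6.914478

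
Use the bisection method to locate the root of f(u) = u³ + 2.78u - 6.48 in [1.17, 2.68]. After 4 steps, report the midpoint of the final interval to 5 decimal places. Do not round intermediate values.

1.40594

f(1.170000) = -1.625787, f(2.680000) = 20.219232 (opposite signs)
step 1: m = 1.925000, f(m) = 6.004828 > 0 → root in [1.170000, 1.925000]
step 2: m = 1.547500, f(m) = 1.527935 > 0 → root in [1.170000, 1.547500]
step 3: m = 1.358750, f(m) = -0.194149 < 0 → root in [1.358750, 1.547500]
step 4: m = 1.453125, f(m) = 0.628066 > 0 → root in [1.358750, 1.453125]
Midpoint of [1.358750, 1.453125] = 1.405937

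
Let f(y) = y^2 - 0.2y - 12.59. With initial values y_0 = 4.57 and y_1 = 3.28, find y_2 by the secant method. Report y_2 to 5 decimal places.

Secant update: y_(k+1) = y_k − f(y_k)·(y_k − y_(k-1))/(f(y_k) − f(y_(k-1))).
f(y_0) = 7.380900, f(y_1) = -2.487600
y_2 = 3.280000 - (-2.487600)·(3.280000 - 4.570000)/(-2.487600 - (7.380900)) = 3.605176; f(y_2) = -0.313738

3.60518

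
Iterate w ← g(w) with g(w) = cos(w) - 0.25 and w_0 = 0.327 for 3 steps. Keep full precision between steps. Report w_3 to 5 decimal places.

0.61942

w_1 = g(0.327000) = 0.697010
w_2 = g(0.697010) = 0.516765
w_3 = g(0.516765) = 0.619422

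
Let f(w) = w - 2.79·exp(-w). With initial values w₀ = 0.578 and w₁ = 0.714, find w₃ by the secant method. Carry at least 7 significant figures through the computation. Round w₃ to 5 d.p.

Secant update: w_(k+1) = w_k − f(w_k)·(w_k − w_(k-1))/(f(w_k) − f(w_(k-1))).
f(w_0) = -0.987244, f(w_1) = -0.652212
w_2 = 0.714000 - (-0.652212)·(0.714000 - 0.578000)/(-0.652212 - (-0.987244)) = 0.978753; f(w_2) = -0.069672
w_3 = 0.978753 - (-0.069672)·(0.978753 - 0.714000)/(-0.069672 - (-0.652212)) = 1.010417; f(w_3) = -0.005330

1.01042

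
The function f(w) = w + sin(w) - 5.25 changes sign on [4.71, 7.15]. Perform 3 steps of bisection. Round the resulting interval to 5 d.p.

[5.62500, 5.93000]

f(4.710000) = -1.539997, f(7.150000) = 2.662271 (opposite signs)
step 1: m = 5.930000, f(m) = 0.334112 > 0 → root in [4.710000, 5.930000]
step 2: m = 5.320000, f(m) = -0.751014 < 0 → root in [5.320000, 5.930000]
step 3: m = 5.625000, f(m) = -0.236682 < 0 → root in [5.625000, 5.930000]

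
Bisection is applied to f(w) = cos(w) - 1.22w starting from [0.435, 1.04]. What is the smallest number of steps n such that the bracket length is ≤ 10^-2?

6

Initial width b − a = 1.04 − 0.435 = 0.605000.
After n steps the width is (b−a)/2^n; need (b−a)/2^n ≤ 10^-2.
So n ≥ log₂(0.605000/10^-2) = log₂(60.5000) ≈ 5.9189.
Hence n = 6.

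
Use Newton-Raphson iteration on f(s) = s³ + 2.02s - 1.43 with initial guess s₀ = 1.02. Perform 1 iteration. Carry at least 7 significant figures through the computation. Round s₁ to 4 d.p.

f'(s) = 3s² + 2.02
s_0 = 1.020000: f = 1.691608, f' = 5.141200 → s_1 = 1.020000 - (1.691608)/(5.141200) = 0.690970

0.6910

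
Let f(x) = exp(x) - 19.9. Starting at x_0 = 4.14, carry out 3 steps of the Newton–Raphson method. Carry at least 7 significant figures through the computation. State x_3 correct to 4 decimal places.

f'(x) = exp(x)
x_0 = 4.140000: f = 42.902821, f' = 62.802821 → x_1 = 4.140000 - (42.902821)/(62.802821) = 3.456865
x_1 = 3.456865: f = 11.817378, f' = 31.717378 → x_2 = 3.456865 - (11.817378)/(31.717378) = 3.084281
x_2 = 3.084281: f = 1.951751, f' = 21.851751 → x_3 = 3.084281 - (1.951751)/(21.851751) = 2.994963

2.9950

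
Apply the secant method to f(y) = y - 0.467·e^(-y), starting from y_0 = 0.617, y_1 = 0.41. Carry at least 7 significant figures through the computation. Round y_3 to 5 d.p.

0.33432

f(y_0) = 0.365025, f(y_1) = 0.100075
y_2 = 0.410000 - (0.100075)·(0.410000 - 0.617000)/(0.100075 - (0.365025)) = 0.331813; f(y_2) = -0.003316
y_3 = 0.331813 - (-0.003316)·(0.331813 - 0.410000)/(-0.003316 - (0.100075)) = 0.334321; f(y_3) = 0.000031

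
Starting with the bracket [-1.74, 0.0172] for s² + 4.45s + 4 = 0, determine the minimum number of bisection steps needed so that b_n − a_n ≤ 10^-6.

Initial width b − a = 0.0172 − -1.74 = 1.757200.
After n steps the width is (b−a)/2^n; need (b−a)/2^n ≤ 10^-6.
So n ≥ log₂(1.757200/10^-6) = log₂(1757200.0000) ≈ 20.7448.
Hence n = 21.

21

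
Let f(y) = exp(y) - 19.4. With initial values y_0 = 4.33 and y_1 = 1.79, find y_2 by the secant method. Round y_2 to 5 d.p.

2.27693

f(y_0) = 56.544287, f(y_1) = -13.410548
y_2 = 1.790000 - (-13.410548)·(1.790000 - 4.330000)/(-13.410548 - (56.544287)) = 2.276925; f(y_2) = -9.653332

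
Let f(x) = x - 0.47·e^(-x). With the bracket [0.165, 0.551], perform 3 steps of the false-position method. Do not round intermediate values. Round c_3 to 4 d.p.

0.3359

f(0.165000) = -0.233510, f(0.551000) = 0.280105
step 1: c = 0.340491, f(c) = 0.006123 > 0 → new bracket [0.165000, 0.340491]
step 2: c = 0.336007, f(c) = 0.000136 > 0 → new bracket [0.165000, 0.336007]
step 3: c = 0.335907, f(c) = 0.000003 > 0 → new bracket [0.165000, 0.335907]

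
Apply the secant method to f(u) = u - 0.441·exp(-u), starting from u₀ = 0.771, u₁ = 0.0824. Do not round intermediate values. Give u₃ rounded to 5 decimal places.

f(u_0) = 0.567015, f(u_1) = -0.323718
u_2 = 0.082400 - (-0.323718)·(0.082400 - 0.771000)/(-0.323718 - (0.567015)) = 0.332657; f(u_2) = 0.016453
u_3 = 0.332657 - (0.016453)·(0.332657 - 0.082400)/(0.016453 - (-0.323718)) = 0.320553; f(u_3) = 0.000498

0.32055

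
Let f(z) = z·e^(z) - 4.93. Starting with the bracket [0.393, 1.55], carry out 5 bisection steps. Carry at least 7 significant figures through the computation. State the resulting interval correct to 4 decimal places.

f(0.393000) = -4.347803, f(1.550000) = 2.372779 (opposite signs)
step 1: m = 0.971500, f(m) = -2.363390 < 0 → root in [0.971500, 1.550000]
step 2: m = 1.260750, f(m) = -0.481990 < 0 → root in [1.260750, 1.550000]
step 3: m = 1.405375, f(m) = 0.799792 > 0 → root in [1.260750, 1.405375]
step 4: m = 1.333063, f(m) = 0.125827 > 0 → root in [1.260750, 1.333063]
step 5: m = 1.296906, f(m) = -0.185966 < 0 → root in [1.296906, 1.333063]

[1.2969, 1.3331]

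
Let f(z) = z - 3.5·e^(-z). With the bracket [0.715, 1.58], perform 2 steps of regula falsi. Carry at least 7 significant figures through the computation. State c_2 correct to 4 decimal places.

f(0.715000) = -0.997172, f(1.580000) = 0.859087
step 1: c = 1.179673, f(c) = 0.103846 > 0 → new bracket [0.715000, 1.179673]
step 2: c = 1.135846, f(c) = 0.011820 > 0 → new bracket [0.715000, 1.135846]

1.1358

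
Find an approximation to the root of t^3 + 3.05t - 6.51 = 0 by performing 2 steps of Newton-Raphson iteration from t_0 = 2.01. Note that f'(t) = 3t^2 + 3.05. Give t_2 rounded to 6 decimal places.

t_0 = 2.010000: f = 7.741101, f' = 15.170300 → t_1 = 2.010000 - (7.741101)/(15.170300) = 1.499720
t_1 = 1.499720: f = 1.437256, f' = 9.797480 → t_2 = 1.499720 - (1.437256)/(9.797480) = 1.353023

1.353023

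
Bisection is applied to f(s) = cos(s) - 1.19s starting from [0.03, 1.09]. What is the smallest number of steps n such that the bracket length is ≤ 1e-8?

27

Initial width b − a = 1.09 − 0.03 = 1.060000.
After n steps the width is (b−a)/2^n; need (b−a)/2^n ≤ 1e-8.
So n ≥ log₂(1.060000/1e-8) = log₂(106000000.0000) ≈ 26.6595.
Hence n = 27.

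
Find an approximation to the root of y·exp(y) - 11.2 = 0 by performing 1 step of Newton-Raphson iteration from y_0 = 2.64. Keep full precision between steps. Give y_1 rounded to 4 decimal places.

f'(y) = (y + 1)·exp(y)
y_0 = 2.640000: f = 25.794858, f' = 51.008061 → y_1 = 2.640000 - (25.794858)/(51.008061) = 2.134298

2.1343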